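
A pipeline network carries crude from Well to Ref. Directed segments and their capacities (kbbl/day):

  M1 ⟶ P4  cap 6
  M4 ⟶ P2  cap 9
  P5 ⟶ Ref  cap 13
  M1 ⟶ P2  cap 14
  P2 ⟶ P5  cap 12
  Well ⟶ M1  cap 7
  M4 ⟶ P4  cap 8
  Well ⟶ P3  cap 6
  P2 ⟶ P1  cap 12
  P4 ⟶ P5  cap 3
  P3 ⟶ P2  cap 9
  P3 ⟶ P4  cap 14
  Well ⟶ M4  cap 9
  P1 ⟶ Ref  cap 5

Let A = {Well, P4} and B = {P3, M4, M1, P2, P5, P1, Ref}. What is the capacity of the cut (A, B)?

Edges leaving {Well, P4}: Well→P3 (6), Well→M4 (9), Well→M1 (7), P4→P5 (3).
Cut capacity = 6 + 9 + 7 + 3 = 25.

25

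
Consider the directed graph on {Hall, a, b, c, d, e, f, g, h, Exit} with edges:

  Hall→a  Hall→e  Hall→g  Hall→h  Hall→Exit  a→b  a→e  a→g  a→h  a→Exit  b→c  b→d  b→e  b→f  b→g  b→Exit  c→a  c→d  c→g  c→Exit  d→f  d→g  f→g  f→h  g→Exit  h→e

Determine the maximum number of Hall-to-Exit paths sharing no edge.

Assign every edge capacity 1; by Menger, the answer equals the max flow.
Path Hall→Exit (+1); total 1.
Path Hall→a→Exit (+1); total 2.
Path Hall→g→Exit (+1); total 3.
No residual Hall→Exit path; max flow = 3.
Certifying cut of size 3: {Hall→Exit, Hall→a, Hall→g}.

3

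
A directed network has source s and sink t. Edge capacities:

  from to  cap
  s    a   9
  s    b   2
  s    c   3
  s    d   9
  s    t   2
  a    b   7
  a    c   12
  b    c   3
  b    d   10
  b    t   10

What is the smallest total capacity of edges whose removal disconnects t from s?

Augment s→t: bottleneck 2, flow now 2.
Augment s→b→t: bottleneck 2, flow now 4.
Augment s→a→b→t: bottleneck 7, flow now 11.
No augmenting path remains; maximum flow = 11.
By max-flow min-cut, the minimum cut capacity equals the max flow.
In the residual graph, reachable from s: {s, a, c, d}.
Min-cut edges: s→b (2), s→t (2), a→b (7); capacity 2 + 2 + 7 = 11.

11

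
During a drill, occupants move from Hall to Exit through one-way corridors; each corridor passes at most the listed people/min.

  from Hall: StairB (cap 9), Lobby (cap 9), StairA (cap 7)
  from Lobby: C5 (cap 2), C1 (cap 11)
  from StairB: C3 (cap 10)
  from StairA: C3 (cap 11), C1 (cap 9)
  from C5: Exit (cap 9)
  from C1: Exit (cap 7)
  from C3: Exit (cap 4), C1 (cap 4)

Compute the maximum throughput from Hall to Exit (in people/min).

13

Augment Hall→Lobby→C5→Exit: bottleneck 2, flow now 2.
Augment Hall→Lobby→C1→Exit: bottleneck 7, flow now 9.
Augment Hall→StairB→C3→Exit: bottleneck 4, flow now 13.
No augmenting path remains; maximum flow = 13.
In the residual graph, reachable from Hall: {Hall, Lobby, StairB, StairA, C1, C3}.
Min-cut edges: Lobby→C5 (2), C1→Exit (7), C3→Exit (4); capacity 2 + 7 + 4 = 13.
This cut is saturated, so no flow can exceed 13.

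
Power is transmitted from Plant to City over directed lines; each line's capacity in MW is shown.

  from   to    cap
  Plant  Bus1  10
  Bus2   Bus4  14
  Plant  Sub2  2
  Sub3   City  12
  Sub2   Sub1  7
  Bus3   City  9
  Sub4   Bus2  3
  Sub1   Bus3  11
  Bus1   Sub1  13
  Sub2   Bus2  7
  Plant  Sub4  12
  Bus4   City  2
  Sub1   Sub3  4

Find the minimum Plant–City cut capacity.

Augment Plant→Bus1→Sub1→Sub3→City: bottleneck 4, flow now 4.
Augment Plant→Bus1→Sub1→Bus3→City: bottleneck 6, flow now 10.
Augment Plant→Sub2→Sub1→Bus3→City: bottleneck 2, flow now 12.
Augment Plant→Sub4→Bus2→Bus4→City: bottleneck 2, flow now 14.
No augmenting path remains; maximum flow = 14.
By max-flow min-cut, the minimum cut capacity equals the max flow.
In the residual graph, reachable from Plant: {Plant, Sub4, Bus2, Bus4}.
Min-cut edges: Plant→Bus1 (10), Plant→Sub2 (2), Bus4→City (2); capacity 10 + 2 + 2 = 14.

14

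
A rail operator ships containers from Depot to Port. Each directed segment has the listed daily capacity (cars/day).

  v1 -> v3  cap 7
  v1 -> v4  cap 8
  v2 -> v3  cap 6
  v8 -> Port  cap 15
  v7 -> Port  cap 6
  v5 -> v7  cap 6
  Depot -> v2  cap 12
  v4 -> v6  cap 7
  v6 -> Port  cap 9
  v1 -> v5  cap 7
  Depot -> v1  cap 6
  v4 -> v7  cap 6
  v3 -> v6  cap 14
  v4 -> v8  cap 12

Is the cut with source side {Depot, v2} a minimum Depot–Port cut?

Given cut capacity: 6 + 6 = 12.
Augment Depot→v1→v3→v6→Port: bottleneck 6, flow now 6.
Augment Depot→v2→v3→v6→Port: bottleneck 3, flow now 9.
Augment Depot→v2→v3→v1→v4→v7→Port: bottleneck 3, flow now 12. (uses reverse residual edge)
No augmenting path remains; maximum flow = 12.
Cut capacity 12 equals the max flow, so it is a minimum cut.

Yes — it is a minimum cut (capacity 12).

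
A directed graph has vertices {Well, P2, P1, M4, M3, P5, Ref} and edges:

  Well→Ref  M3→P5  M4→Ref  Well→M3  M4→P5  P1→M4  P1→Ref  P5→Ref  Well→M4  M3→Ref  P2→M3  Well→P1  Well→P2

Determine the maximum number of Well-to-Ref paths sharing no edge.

Assign every edge capacity 1; by Menger, the answer equals the max flow.
Path Well→Ref (+1); total 1.
Path Well→P1→Ref (+1); total 2.
Path Well→M4→Ref (+1); total 3.
Path Well→M3→Ref (+1); total 4.
Path Well→P2→M3→P5→Ref (+1); total 5.
No residual Well→Ref path; max flow = 5.
Certifying cut of size 5: {Well→M3, Well→M4, Well→P1, Well→P2, Well→Ref}.

5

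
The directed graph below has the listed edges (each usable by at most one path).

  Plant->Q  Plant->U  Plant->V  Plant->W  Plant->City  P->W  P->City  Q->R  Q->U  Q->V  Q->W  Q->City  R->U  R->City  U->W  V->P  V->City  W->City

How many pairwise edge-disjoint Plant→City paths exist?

Assign every edge capacity 1; by Menger, the answer equals the max flow.
Path Plant→City (+1); total 1.
Path Plant→Q→City (+1); total 2.
Path Plant→V→City (+1); total 3.
Path Plant→W→City (+1); total 4.
No residual Plant→City path; max flow = 4.
Certifying cut of size 4: {Plant→City, Plant→Q, Plant→V, W→City}.

4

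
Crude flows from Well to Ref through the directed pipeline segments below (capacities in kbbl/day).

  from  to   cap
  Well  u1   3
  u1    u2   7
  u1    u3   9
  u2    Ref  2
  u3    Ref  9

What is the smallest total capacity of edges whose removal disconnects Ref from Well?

Augment Well→u1→u2→Ref: bottleneck 2, flow now 2.
Augment Well→u1→u3→Ref: bottleneck 1, flow now 3.
No augmenting path remains; maximum flow = 3.
By max-flow min-cut, the minimum cut capacity equals the max flow.
In the residual graph, reachable from Well: {Well}.
Min-cut edges: Well→u1 (3); capacity 3 = 3.

3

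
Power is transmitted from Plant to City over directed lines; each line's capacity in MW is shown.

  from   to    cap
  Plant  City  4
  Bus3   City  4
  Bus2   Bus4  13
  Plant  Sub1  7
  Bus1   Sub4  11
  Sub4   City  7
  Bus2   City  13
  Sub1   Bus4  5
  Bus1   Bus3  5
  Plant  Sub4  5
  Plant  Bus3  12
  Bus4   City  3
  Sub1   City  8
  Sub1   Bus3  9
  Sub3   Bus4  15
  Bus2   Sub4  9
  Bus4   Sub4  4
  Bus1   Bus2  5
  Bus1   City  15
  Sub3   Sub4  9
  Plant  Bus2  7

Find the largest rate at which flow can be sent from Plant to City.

27

Augment Plant→City: bottleneck 4, flow now 4.
Augment Plant→Sub1→City: bottleneck 7, flow now 11.
Augment Plant→Bus3→City: bottleneck 4, flow now 15.
Augment Plant→Bus2→City: bottleneck 7, flow now 22.
Augment Plant→Sub4→City: bottleneck 5, flow now 27.
No augmenting path remains; maximum flow = 27.
In the residual graph, reachable from Plant: {Plant, Bus3}.
Min-cut edges: Plant→Sub1 (7), Plant→Bus2 (7), Plant→Sub4 (5), Plant→City (4), Bus3→City (4); capacity 7 + 7 + 5 + 4 + 4 = 27.
This cut is saturated, so no flow can exceed 27.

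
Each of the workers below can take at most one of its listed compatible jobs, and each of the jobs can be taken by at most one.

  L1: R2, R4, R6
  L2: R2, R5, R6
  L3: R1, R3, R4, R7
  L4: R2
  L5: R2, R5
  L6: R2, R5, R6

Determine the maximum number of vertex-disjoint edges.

5

Unit-capacity flow: source→left, listed edges, right→sink; max matching = max flow.
Augmenting path L1→R2 (+1); matched 1.
Augmenting path L2→R5 (+1); matched 2.
Augmenting path L3→R1 (+1); matched 3.
Augmenting path L6→R6 (+1); matched 4.
Augmenting path L4→R2→L1→R4 (+1); matched 5.
No augmenting path remains; maximum matching = 5.
König certificate: {L1, L3, R2, R5, R6} is a vertex cover of size 5 (every listed pair touches it), so no matching can be larger.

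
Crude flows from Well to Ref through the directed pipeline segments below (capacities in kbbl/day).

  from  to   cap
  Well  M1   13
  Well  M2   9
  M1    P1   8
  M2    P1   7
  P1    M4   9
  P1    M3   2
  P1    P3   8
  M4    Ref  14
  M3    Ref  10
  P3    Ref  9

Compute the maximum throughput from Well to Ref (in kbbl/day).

Augment Well→M1→P1→M4→Ref: bottleneck 8, flow now 8.
Augment Well→M2→P1→M4→Ref: bottleneck 1, flow now 9.
Augment Well→M2→P1→M3→Ref: bottleneck 2, flow now 11.
Augment Well→M2→P1→P3→Ref: bottleneck 4, flow now 15.
No augmenting path remains; maximum flow = 15.
In the residual graph, reachable from Well: {Well, M1, M2}.
Min-cut edges: M1→P1 (8), M2→P1 (7); capacity 8 + 7 = 15.
This cut is saturated, so no flow can exceed 15.

15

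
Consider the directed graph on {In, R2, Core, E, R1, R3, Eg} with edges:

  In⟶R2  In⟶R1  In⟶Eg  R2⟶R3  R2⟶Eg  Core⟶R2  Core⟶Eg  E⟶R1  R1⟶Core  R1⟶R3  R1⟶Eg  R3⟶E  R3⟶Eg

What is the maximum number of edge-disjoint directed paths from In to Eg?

3

Assign every edge capacity 1; by Menger, the answer equals the max flow.
Path In→Eg (+1); total 1.
Path In→R2→Eg (+1); total 2.
Path In→R1→Eg (+1); total 3.
No residual In→Eg path; max flow = 3.
Certifying cut of size 3: {In→Eg, In→R1, In→R2}.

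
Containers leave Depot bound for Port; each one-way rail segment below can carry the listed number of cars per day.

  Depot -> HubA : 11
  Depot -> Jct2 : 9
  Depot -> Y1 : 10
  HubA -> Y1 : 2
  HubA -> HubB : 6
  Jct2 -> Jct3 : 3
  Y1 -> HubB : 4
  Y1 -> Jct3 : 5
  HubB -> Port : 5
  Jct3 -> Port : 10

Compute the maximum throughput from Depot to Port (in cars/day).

13

Augment Depot→HubA→HubB→Port: bottleneck 5, flow now 5.
Augment Depot→Jct2→Jct3→Port: bottleneck 3, flow now 8.
Augment Depot→Y1→Jct3→Port: bottleneck 5, flow now 13.
No augmenting path remains; maximum flow = 13.
In the residual graph, reachable from Depot: {Depot, HubA, Jct2, Y1, HubB}.
Min-cut edges: Jct2→Jct3 (3), Y1→Jct3 (5), HubB→Port (5); capacity 3 + 5 + 5 = 13.
This cut is saturated, so no flow can exceed 13.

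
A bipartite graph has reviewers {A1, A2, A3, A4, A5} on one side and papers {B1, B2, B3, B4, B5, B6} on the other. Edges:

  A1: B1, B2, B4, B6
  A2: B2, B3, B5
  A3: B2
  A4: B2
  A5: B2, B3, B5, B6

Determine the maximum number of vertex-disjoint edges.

Unit-capacity flow: source→left, listed edges, right→sink; max matching = max flow.
Augmenting path A1→B1 (+1); matched 1.
Augmenting path A2→B2 (+1); matched 2.
Augmenting path A5→B3 (+1); matched 3.
Augmenting path A3→B2→A2→B5 (+1); matched 4.
No augmenting path remains; maximum matching = 4.
König certificate: {A1, A2, A5, B2} is a vertex cover of size 4 (every listed pair touches it), so no matching can be larger.

4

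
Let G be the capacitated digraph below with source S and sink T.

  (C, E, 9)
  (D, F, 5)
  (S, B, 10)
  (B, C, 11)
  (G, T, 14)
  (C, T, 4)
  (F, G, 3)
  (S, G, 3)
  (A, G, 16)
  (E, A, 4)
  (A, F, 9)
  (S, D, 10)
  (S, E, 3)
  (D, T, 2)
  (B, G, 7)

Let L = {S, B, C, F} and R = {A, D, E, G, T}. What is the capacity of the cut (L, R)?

39

Edges leaving {S, B, C, F}: S→D (10), S→E (3), S→G (3), B→G (7), C→E (9), C→T (4), F→G (3).
Cut capacity = 10 + 3 + 3 + 7 + 9 + 4 + 3 = 39.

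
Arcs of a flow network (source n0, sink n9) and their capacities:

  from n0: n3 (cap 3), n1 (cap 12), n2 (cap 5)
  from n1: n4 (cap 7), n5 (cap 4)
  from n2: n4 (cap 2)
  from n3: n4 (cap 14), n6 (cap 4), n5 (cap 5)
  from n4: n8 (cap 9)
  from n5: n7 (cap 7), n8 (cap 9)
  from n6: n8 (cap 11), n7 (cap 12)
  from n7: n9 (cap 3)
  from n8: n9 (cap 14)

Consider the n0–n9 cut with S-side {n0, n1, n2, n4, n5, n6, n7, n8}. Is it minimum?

No — its capacity is 20, but the minimum cut has capacity 16.

Given cut capacity: 3 + 3 + 14 = 20.
Augment n0→n1→n4→n8→n9: bottleneck 7, flow now 7.
Augment n0→n1→n5→n7→n9: bottleneck 3, flow now 10.
Augment n0→n1→n5→n8→n9: bottleneck 1, flow now 11.
Augment n0→n2→n4→n8→n9: bottleneck 2, flow now 13.
Augment n0→n3→n5→n8→n9: bottleneck 3, flow now 16.
No augmenting path remains; maximum flow = 16.
In the residual graph, reachable from n0: {n0, n1, n2}.
Min-cut edges: n0→n3 (3), n1→n4 (7), n1→n5 (4), n2→n4 (2); capacity 3 + 7 + 4 + 2 = 16.
Cut capacity 20 exceeds the max flow 16, so it is not minimum.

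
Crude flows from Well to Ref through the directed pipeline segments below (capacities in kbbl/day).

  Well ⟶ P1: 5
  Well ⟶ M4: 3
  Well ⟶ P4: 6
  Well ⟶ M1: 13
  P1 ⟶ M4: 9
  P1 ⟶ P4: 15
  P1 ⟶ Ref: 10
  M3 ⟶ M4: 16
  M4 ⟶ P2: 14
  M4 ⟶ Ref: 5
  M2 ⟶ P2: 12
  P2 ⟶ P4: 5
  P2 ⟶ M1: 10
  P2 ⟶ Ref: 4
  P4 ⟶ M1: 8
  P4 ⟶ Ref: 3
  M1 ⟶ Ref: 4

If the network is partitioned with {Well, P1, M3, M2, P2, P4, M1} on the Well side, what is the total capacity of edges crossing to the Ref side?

Edges leaving {Well, P1, M3, M2, P2, P4, M1}: Well→M4 (3), P1→M4 (9), P1→Ref (10), M3→M4 (16), P2→Ref (4), P4→Ref (3), M1→Ref (4).
Cut capacity = 3 + 9 + 10 + 16 + 4 + 3 + 4 = 49.

49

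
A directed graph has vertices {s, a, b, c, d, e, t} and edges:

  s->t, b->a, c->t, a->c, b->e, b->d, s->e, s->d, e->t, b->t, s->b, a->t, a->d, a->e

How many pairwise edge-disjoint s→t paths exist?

3

Assign every edge capacity 1; by Menger, the answer equals the max flow.
Path s→t (+1); total 1.
Path s→b→t (+1); total 2.
Path s→e→t (+1); total 3.
No residual s→t path; max flow = 3.
Certifying cut of size 3: {s→b, s→e, s→t}.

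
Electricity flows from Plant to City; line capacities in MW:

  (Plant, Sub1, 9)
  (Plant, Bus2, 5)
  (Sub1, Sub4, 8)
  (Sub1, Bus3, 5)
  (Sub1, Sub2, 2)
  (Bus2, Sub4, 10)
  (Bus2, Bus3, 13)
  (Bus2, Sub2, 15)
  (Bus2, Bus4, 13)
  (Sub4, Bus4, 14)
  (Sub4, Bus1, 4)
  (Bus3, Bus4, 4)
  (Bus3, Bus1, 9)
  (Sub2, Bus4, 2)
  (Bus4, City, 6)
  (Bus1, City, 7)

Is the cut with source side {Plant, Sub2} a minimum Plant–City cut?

No — its capacity is 16, but the minimum cut has capacity 13.

Given cut capacity: 9 + 5 + 2 = 16.
Augment Plant→Bus2→Bus4→City: bottleneck 5, flow now 5.
Augment Plant→Sub1→Sub4→Bus4→City: bottleneck 1, flow now 6.
Augment Plant→Sub1→Sub4→Bus1→City: bottleneck 4, flow now 10.
Augment Plant→Sub1→Bus3→Bus1→City: bottleneck 3, flow now 13.
No augmenting path remains; maximum flow = 13.
In the residual graph, reachable from Plant: {Plant, Sub1, Bus2, Sub4, Bus3, Sub2, Bus4, Bus1}.
Min-cut edges: Bus4→City (6), Bus1→City (7); capacity 6 + 7 = 13.
Cut capacity 16 exceeds the max flow 13, so it is not minimum.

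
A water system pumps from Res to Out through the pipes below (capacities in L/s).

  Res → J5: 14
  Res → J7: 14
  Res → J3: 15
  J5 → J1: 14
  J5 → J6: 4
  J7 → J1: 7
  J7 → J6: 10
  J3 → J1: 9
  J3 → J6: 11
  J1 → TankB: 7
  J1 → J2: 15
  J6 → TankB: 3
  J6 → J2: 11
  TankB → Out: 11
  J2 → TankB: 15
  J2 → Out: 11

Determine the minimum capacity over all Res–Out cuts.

22

Augment Res→J5→J1→TankB→Out: bottleneck 7, flow now 7.
Augment Res→J5→J1→J2→Out: bottleneck 7, flow now 14.
Augment Res→J7→J1→J2→Out: bottleneck 4, flow now 18.
Augment Res→J7→J6→TankB→Out: bottleneck 3, flow now 21.
Augment Res→J7→J1→J2→TankB→Out: bottleneck 1, flow now 22.
No augmenting path remains; maximum flow = 22.
By max-flow min-cut, the minimum cut capacity equals the max flow.
In the residual graph, reachable from Res: {Res, J5, J7, J3, J1, J6, TankB, J2}.
Min-cut edges: TankB→Out (11), J2→Out (11); capacity 11 + 11 = 22.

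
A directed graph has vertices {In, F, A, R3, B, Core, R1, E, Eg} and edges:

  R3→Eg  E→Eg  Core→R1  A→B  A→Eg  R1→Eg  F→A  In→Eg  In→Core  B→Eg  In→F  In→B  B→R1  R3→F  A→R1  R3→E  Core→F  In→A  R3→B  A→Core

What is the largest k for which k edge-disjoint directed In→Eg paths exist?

Assign every edge capacity 1; by Menger, the answer equals the max flow.
Path In→Eg (+1); total 1.
Path In→A→Eg (+1); total 2.
Path In→B→Eg (+1); total 3.
Path In→Core→R1→Eg (+1); total 4.
No residual In→Eg path; max flow = 4.
Certifying cut of size 4: {A→Eg, B→Eg, In→Eg, R1→Eg}.

4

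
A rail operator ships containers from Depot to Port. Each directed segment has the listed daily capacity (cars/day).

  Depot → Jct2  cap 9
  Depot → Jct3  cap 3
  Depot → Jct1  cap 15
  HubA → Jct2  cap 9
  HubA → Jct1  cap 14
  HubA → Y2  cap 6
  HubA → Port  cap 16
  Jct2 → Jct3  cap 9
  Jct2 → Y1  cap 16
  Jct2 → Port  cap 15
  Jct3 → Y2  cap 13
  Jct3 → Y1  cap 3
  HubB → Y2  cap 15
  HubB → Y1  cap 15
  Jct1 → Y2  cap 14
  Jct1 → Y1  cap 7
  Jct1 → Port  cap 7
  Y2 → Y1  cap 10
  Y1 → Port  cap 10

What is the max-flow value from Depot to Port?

Augment Depot→Jct2→Port: bottleneck 9, flow now 9.
Augment Depot→Jct1→Port: bottleneck 7, flow now 16.
Augment Depot→Jct3→Y1→Port: bottleneck 3, flow now 19.
Augment Depot→Jct1→Y1→Port: bottleneck 7, flow now 26.
No augmenting path remains; maximum flow = 26.
In the residual graph, reachable from Depot: {Depot, Jct3, Jct1, Y2, Y1}.
Min-cut edges: Depot→Jct2 (9), Jct1→Port (7), Y1→Port (10); capacity 9 + 7 + 10 = 26.
This cut is saturated, so no flow can exceed 26.

26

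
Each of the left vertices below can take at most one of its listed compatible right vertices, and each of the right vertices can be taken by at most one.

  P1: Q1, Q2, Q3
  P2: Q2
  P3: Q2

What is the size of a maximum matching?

2

Unit-capacity flow: source→left, listed edges, right→sink; max matching = max flow.
Augmenting path P1→Q1 (+1); matched 1.
Augmenting path P2→Q2 (+1); matched 2.
No augmenting path remains; maximum matching = 2.
König certificate: {P1, Q2} is a vertex cover of size 2 (every listed pair touches it), so no matching can be larger.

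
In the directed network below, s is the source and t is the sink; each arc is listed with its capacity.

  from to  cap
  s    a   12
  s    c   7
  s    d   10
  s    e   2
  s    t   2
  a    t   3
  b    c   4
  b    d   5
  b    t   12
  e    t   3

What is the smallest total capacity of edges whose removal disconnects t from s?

7

Augment s→t: bottleneck 2, flow now 2.
Augment s→a→t: bottleneck 3, flow now 5.
Augment s→e→t: bottleneck 2, flow now 7.
No augmenting path remains; maximum flow = 7.
By max-flow min-cut, the minimum cut capacity equals the max flow.
In the residual graph, reachable from s: {s, a, c, d}.
Min-cut edges: s→e (2), s→t (2), a→t (3); capacity 2 + 2 + 3 = 7.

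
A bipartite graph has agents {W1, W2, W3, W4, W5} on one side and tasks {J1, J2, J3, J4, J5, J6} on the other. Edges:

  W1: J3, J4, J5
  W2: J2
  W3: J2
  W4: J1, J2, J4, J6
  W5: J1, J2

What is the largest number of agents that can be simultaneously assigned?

4

Unit-capacity flow: source→left, listed edges, right→sink; max matching = max flow.
Augmenting path W1→J3 (+1); matched 1.
Augmenting path W2→J2 (+1); matched 2.
Augmenting path W4→J1 (+1); matched 3.
Augmenting path W5→J1→W4→J4 (+1); matched 4.
No augmenting path remains; maximum matching = 4.
König certificate: {W1, W4, W5, J2} is a vertex cover of size 4 (every listed pair touches it), so no matching can be larger.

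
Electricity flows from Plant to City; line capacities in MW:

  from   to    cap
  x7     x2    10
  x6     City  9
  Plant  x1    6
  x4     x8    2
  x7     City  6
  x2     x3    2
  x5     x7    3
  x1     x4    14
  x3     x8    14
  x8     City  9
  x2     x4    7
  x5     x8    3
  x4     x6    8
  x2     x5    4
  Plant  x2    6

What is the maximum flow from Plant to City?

12

Augment Plant→x1→x4→x6→City: bottleneck 6, flow now 6.
Augment Plant→x2→x3→x8→City: bottleneck 2, flow now 8.
Augment Plant→x2→x4→x6→City: bottleneck 2, flow now 10.
Augment Plant→x2→x4→x8→City: bottleneck 2, flow now 12.
No augmenting path remains; maximum flow = 12.
In the residual graph, reachable from Plant: {Plant}.
Min-cut edges: Plant→x1 (6), Plant→x2 (6); capacity 6 + 6 = 12.
This cut is saturated, so no flow can exceed 12.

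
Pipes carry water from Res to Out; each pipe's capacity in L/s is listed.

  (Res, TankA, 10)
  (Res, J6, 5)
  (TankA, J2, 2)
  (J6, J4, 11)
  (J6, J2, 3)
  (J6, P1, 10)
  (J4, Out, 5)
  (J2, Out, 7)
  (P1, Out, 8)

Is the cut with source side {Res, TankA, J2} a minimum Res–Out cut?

Given cut capacity: 5 + 7 = 12.
Augment Res→TankA→J2→Out: bottleneck 2, flow now 2.
Augment Res→J6→J4→Out: bottleneck 5, flow now 7.
No augmenting path remains; maximum flow = 7.
In the residual graph, reachable from Res: {Res, TankA}.
Min-cut edges: Res→J6 (5), TankA→J2 (2); capacity 5 + 2 = 7.
Cut capacity 12 exceeds the max flow 7, so it is not minimum.

No — its capacity is 12, but the minimum cut has capacity 7.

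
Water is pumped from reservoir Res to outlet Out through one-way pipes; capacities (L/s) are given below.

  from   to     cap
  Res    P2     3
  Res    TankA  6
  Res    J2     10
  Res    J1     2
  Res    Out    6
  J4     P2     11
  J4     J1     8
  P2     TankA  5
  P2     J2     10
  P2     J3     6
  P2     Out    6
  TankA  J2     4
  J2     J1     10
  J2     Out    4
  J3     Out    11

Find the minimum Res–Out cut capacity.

13

Augment Res→Out: bottleneck 6, flow now 6.
Augment Res→P2→Out: bottleneck 3, flow now 9.
Augment Res→J2→Out: bottleneck 4, flow now 13.
No augmenting path remains; maximum flow = 13.
By max-flow min-cut, the minimum cut capacity equals the max flow.
In the residual graph, reachable from Res: {Res, TankA, J2, J1}.
Min-cut edges: Res→P2 (3), Res→Out (6), J2→Out (4); capacity 3 + 6 + 4 = 13.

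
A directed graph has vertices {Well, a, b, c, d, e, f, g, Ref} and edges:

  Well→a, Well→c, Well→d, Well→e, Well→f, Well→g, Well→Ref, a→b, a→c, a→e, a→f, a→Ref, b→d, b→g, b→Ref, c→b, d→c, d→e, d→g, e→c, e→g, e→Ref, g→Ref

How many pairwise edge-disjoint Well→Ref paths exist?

Assign every edge capacity 1; by Menger, the answer equals the max flow.
Path Well→Ref (+1); total 1.
Path Well→a→Ref (+1); total 2.
Path Well→e→Ref (+1); total 3.
Path Well→g→Ref (+1); total 4.
Path Well→c→b→Ref (+1); total 5.
No residual Well→Ref path; max flow = 5.
Certifying cut of size 5: {Well→Ref, Well→a, c→b, e→Ref, g→Ref}.

5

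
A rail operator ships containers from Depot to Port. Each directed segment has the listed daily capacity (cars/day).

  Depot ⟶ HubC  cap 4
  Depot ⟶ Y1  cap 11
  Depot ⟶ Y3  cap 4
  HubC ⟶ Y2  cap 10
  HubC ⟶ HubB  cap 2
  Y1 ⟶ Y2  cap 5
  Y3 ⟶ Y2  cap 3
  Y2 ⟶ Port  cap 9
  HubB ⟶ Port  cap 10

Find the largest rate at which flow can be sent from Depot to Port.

11

Augment Depot→HubC→Y2→Port: bottleneck 4, flow now 4.
Augment Depot→Y1→Y2→Port: bottleneck 5, flow now 9.
Augment Depot→Y3→Y2→HubC→HubB→Port: bottleneck 2, flow now 11. (uses reverse residual edge)
No augmenting path remains; maximum flow = 11.
In the residual graph, reachable from Depot: {Depot, HubC, Y1, Y3, Y2}.
Min-cut edges: HubC→HubB (2), Y2→Port (9); capacity 2 + 9 = 11.
This cut is saturated, so no flow can exceed 11.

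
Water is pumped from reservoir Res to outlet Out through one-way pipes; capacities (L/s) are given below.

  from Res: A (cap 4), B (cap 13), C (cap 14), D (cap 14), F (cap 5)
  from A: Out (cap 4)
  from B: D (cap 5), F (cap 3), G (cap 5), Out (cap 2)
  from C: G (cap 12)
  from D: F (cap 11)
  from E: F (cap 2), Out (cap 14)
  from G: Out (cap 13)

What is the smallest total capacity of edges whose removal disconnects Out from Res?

19

Augment Res→A→Out: bottleneck 4, flow now 4.
Augment Res→B→Out: bottleneck 2, flow now 6.
Augment Res→B→G→Out: bottleneck 5, flow now 11.
Augment Res→C→G→Out: bottleneck 8, flow now 19.
No augmenting path remains; maximum flow = 19.
By max-flow min-cut, the minimum cut capacity equals the max flow.
In the residual graph, reachable from Res: {Res, B, C, D, F, G}.
Min-cut edges: Res→A (4), B→Out (2), G→Out (13); capacity 4 + 2 + 13 = 19.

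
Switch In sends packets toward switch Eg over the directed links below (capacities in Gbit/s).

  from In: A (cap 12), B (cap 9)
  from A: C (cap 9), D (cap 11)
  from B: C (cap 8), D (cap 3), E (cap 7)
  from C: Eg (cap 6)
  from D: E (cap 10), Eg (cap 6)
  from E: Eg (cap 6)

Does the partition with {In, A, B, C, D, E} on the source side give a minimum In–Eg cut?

Given cut capacity: 6 + 6 + 6 = 18.
Augment In→A→C→Eg: bottleneck 6, flow now 6.
Augment In→A→D→Eg: bottleneck 6, flow now 12.
Augment In→B→E→Eg: bottleneck 6, flow now 18.
No augmenting path remains; maximum flow = 18.
Cut capacity 18 equals the max flow, so it is a minimum cut.

Yes — it is a minimum cut (capacity 18).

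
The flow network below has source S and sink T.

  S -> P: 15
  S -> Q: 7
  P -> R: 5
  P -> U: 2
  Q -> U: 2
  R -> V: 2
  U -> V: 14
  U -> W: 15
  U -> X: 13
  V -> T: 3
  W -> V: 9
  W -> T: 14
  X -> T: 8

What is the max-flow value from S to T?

Augment S→P→R→V→T: bottleneck 2, flow now 2.
Augment S→P→U→V→T: bottleneck 1, flow now 3.
Augment S→P→U→W→T: bottleneck 1, flow now 4.
Augment S→Q→U→W→T: bottleneck 2, flow now 6.
No augmenting path remains; maximum flow = 6.
In the residual graph, reachable from S: {S, P, Q, R}.
Min-cut edges: P→U (2), Q→U (2), R→V (2); capacity 2 + 2 + 2 = 6.
This cut is saturated, so no flow can exceed 6.

6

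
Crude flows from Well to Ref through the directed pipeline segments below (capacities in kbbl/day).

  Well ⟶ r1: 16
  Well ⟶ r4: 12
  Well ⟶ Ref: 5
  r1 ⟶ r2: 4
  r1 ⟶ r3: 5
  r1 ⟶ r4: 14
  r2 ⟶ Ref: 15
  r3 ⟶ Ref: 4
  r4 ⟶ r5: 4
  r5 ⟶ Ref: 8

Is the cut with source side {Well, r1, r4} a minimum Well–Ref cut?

No — its capacity is 18, but the minimum cut has capacity 17.

Given cut capacity: 5 + 4 + 5 + 4 = 18.
Augment Well→Ref: bottleneck 5, flow now 5.
Augment Well→r1→r2→Ref: bottleneck 4, flow now 9.
Augment Well→r1→r3→Ref: bottleneck 4, flow now 13.
Augment Well→r4→r5→Ref: bottleneck 4, flow now 17.
No augmenting path remains; maximum flow = 17.
In the residual graph, reachable from Well: {Well, r1, r3, r4}.
Min-cut edges: Well→Ref (5), r1→r2 (4), r3→Ref (4), r4→r5 (4); capacity 5 + 4 + 4 + 4 = 17.
Cut capacity 18 exceeds the max flow 17, so it is not minimum.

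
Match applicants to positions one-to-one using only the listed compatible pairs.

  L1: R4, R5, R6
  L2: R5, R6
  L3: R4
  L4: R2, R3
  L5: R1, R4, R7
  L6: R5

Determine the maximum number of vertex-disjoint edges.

Unit-capacity flow: source→left, listed edges, right→sink; max matching = max flow.
Augmenting path L1→R4 (+1); matched 1.
Augmenting path L2→R5 (+1); matched 2.
Augmenting path L4→R2 (+1); matched 3.
Augmenting path L5→R1 (+1); matched 4.
Augmenting path L3→R4→L1→R6 (+1); matched 5.
No augmenting path remains; maximum matching = 5.
König certificate: {L4, L5, R4, R5, R6} is a vertex cover of size 5 (every listed pair touches it), so no matching can be larger.

5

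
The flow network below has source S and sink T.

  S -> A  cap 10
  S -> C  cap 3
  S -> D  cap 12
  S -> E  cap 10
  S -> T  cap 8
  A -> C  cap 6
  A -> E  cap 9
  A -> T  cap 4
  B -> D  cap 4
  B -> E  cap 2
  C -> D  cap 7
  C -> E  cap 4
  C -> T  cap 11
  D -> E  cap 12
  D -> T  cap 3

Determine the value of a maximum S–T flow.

24

Augment S→T: bottleneck 8, flow now 8.
Augment S→A→T: bottleneck 4, flow now 12.
Augment S→C→T: bottleneck 3, flow now 15.
Augment S→D→T: bottleneck 3, flow now 18.
Augment S→A→C→T: bottleneck 6, flow now 24.
No augmenting path remains; maximum flow = 24.
In the residual graph, reachable from S: {S, D, E}.
Min-cut edges: S→A (10), S→C (3), S→T (8), D→T (3); capacity 10 + 3 + 8 + 3 = 24.
This cut is saturated, so no flow can exceed 24.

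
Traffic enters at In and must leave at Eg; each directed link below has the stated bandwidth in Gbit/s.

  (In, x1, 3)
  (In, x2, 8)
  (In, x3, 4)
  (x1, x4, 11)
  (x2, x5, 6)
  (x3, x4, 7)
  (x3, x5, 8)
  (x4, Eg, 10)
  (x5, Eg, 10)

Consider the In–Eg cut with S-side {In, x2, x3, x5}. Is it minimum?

Given cut capacity: 3 + 7 + 10 = 20.
Augment In→x1→x4→Eg: bottleneck 3, flow now 3.
Augment In→x2→x5→Eg: bottleneck 6, flow now 9.
Augment In→x3→x4→Eg: bottleneck 4, flow now 13.
No augmenting path remains; maximum flow = 13.
In the residual graph, reachable from In: {In, x2}.
Min-cut edges: In→x1 (3), In→x3 (4), x2→x5 (6); capacity 3 + 4 + 6 = 13.
Cut capacity 20 exceeds the max flow 13, so it is not minimum.

No — its capacity is 20, but the minimum cut has capacity 13.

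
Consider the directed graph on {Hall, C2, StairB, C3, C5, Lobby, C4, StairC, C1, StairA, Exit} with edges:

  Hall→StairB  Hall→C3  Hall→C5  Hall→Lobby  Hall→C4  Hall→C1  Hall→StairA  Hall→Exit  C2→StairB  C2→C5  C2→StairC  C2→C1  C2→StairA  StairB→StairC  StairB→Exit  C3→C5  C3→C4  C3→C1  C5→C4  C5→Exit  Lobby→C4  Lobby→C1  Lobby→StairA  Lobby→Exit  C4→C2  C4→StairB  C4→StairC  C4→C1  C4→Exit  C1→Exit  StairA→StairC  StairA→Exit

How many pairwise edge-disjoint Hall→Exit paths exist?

7

Assign every edge capacity 1; by Menger, the answer equals the max flow.
Path Hall→Exit (+1); total 1.
Path Hall→StairB→Exit (+1); total 2.
Path Hall→C5→Exit (+1); total 3.
Path Hall→Lobby→Exit (+1); total 4.
Path Hall→C4→Exit (+1); total 5.
Path Hall→C1→Exit (+1); total 6.
Path Hall→StairA→Exit (+1); total 7.
No residual Hall→Exit path; max flow = 7.
Certifying cut of size 7: {C1→Exit, C4→Exit, C5→Exit, Hall→Exit, Hall→Lobby, StairA→Exit, StairB→Exit}.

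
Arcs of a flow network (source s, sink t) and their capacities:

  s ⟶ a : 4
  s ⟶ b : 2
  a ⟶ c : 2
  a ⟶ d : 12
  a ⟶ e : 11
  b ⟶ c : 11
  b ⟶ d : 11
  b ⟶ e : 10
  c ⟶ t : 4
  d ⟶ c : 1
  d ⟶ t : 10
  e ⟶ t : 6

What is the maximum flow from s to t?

6

Augment s→a→c→t: bottleneck 2, flow now 2.
Augment s→a→d→t: bottleneck 2, flow now 4.
Augment s→b→c→t: bottleneck 2, flow now 6.
No augmenting path remains; maximum flow = 6.
In the residual graph, reachable from s: {s}.
Min-cut edges: s→a (4), s→b (2); capacity 4 + 2 = 6.
This cut is saturated, so no flow can exceed 6.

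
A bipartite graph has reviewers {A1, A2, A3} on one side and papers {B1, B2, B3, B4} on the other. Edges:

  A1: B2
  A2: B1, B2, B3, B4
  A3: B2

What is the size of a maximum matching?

2

Unit-capacity flow: source→left, listed edges, right→sink; max matching = max flow.
Augmenting path A1→B2 (+1); matched 1.
Augmenting path A2→B1 (+1); matched 2.
No augmenting path remains; maximum matching = 2.
König certificate: {A2, B2} is a vertex cover of size 2 (every listed pair touches it), so no matching can be larger.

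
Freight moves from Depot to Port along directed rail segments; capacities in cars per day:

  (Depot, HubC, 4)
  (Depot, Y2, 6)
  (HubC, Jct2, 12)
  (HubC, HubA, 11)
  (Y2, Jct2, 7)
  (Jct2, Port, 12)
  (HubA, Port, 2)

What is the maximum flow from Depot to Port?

10

Augment Depot→HubC→Jct2→Port: bottleneck 4, flow now 4.
Augment Depot→Y2→Jct2→Port: bottleneck 6, flow now 10.
No augmenting path remains; maximum flow = 10.
In the residual graph, reachable from Depot: {Depot}.
Min-cut edges: Depot→HubC (4), Depot→Y2 (6); capacity 4 + 6 = 10.
This cut is saturated, so no flow can exceed 10.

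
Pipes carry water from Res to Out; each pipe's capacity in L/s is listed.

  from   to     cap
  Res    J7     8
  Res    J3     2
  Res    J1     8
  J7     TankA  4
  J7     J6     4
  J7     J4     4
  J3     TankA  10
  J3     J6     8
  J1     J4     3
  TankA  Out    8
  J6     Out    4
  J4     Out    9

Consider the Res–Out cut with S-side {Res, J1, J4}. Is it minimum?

Given cut capacity: 8 + 2 + 9 = 19.
Augment Res→J7→TankA→Out: bottleneck 4, flow now 4.
Augment Res→J7→J6→Out: bottleneck 4, flow now 8.
Augment Res→J3→TankA→Out: bottleneck 2, flow now 10.
Augment Res→J1→J4→Out: bottleneck 3, flow now 13.
No augmenting path remains; maximum flow = 13.
In the residual graph, reachable from Res: {Res, J1}.
Min-cut edges: Res→J7 (8), Res→J3 (2), J1→J4 (3); capacity 8 + 2 + 3 = 13.
Cut capacity 19 exceeds the max flow 13, so it is not minimum.

No — its capacity is 19, but the minimum cut has capacity 13.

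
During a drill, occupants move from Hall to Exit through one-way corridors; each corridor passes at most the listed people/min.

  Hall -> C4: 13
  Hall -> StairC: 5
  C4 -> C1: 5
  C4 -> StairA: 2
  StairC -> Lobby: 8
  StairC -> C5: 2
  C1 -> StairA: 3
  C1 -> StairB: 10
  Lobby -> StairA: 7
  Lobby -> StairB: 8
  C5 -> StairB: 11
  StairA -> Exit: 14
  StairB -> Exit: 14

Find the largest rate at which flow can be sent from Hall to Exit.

Augment Hall→C4→StairA→Exit: bottleneck 2, flow now 2.
Augment Hall→C4→C1→StairA→Exit: bottleneck 3, flow now 5.
Augment Hall→C4→C1→StairB→Exit: bottleneck 2, flow now 7.
Augment Hall→StairC→Lobby→StairA→Exit: bottleneck 5, flow now 12.
No augmenting path remains; maximum flow = 12.
In the residual graph, reachable from Hall: {Hall, C4}.
Min-cut edges: Hall→StairC (5), C4→C1 (5), C4→StairA (2); capacity 5 + 5 + 2 = 12.
This cut is saturated, so no flow can exceed 12.

12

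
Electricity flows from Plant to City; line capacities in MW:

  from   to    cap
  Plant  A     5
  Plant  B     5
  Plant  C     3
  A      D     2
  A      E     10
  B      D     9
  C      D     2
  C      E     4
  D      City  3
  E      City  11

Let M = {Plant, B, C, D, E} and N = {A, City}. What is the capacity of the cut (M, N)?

19

Edges leaving {Plant, B, C, D, E}: Plant→A (5), D→City (3), E→City (11).
Cut capacity = 5 + 3 + 11 = 19.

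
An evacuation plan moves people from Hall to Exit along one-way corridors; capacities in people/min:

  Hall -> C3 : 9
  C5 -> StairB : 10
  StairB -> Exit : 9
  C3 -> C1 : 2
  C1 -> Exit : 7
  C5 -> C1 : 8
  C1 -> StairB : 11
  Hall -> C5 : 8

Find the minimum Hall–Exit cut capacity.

10

Augment Hall→C3→C1→Exit: bottleneck 2, flow now 2.
Augment Hall→C5→C1→Exit: bottleneck 5, flow now 7.
Augment Hall→C5→StairB→Exit: bottleneck 3, flow now 10.
No augmenting path remains; maximum flow = 10.
By max-flow min-cut, the minimum cut capacity equals the max flow.
In the residual graph, reachable from Hall: {Hall, C3}.
Min-cut edges: Hall→C5 (8), C3→C1 (2); capacity 8 + 2 = 10.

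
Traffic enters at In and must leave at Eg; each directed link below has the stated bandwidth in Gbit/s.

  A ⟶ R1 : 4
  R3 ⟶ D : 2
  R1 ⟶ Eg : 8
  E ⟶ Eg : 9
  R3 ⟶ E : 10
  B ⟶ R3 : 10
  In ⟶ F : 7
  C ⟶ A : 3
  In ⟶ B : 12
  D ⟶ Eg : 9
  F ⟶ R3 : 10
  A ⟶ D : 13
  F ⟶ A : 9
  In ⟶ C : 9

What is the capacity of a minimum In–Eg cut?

Augment In→C→A→D→Eg: bottleneck 3, flow now 3.
Augment In→B→R3→D→Eg: bottleneck 2, flow now 5.
Augment In→B→R3→E→Eg: bottleneck 8, flow now 13.
Augment In→F→A→D→Eg: bottleneck 4, flow now 17.
Augment In→F→A→R1→Eg: bottleneck 3, flow now 20.
No augmenting path remains; maximum flow = 20.
By max-flow min-cut, the minimum cut capacity equals the max flow.
In the residual graph, reachable from In: {In, C, B}.
Min-cut edges: In→F (7), C→A (3), B→R3 (10); capacity 7 + 3 + 10 = 20.

20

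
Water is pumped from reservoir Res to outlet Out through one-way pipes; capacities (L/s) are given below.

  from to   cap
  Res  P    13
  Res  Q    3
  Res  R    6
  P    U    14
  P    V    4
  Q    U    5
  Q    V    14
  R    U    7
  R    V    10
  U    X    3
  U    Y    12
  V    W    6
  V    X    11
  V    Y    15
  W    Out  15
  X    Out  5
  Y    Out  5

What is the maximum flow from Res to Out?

Augment Res→P→U→X→Out: bottleneck 3, flow now 3.
Augment Res→P→U→Y→Out: bottleneck 5, flow now 8.
Augment Res→P→V→W→Out: bottleneck 4, flow now 12.
Augment Res→Q→V→W→Out: bottleneck 2, flow now 14.
Augment Res→Q→V→X→Out: bottleneck 1, flow now 15.
Augment Res→R→V→X→Out: bottleneck 1, flow now 16.
No augmenting path remains; maximum flow = 16.
In the residual graph, reachable from Res: {Res, P, Q, R, U, V, X, Y}.
Min-cut edges: V→W (6), X→Out (5), Y→Out (5); capacity 6 + 5 + 5 = 16.
This cut is saturated, so no flow can exceed 16.

16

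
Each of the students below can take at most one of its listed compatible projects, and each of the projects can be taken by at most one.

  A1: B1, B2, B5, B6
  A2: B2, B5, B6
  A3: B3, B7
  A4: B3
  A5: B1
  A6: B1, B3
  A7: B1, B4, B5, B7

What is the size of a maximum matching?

6

Unit-capacity flow: source→left, listed edges, right→sink; max matching = max flow.
Augmenting path A1→B1 (+1); matched 1.
Augmenting path A2→B2 (+1); matched 2.
Augmenting path A3→B3 (+1); matched 3.
Augmenting path A7→B4 (+1); matched 4.
Augmenting path A4→B3→A3→B7 (+1); matched 5.
Augmenting path A5→B1→A1→B5 (+1); matched 6.
No augmenting path remains; maximum matching = 6.
König certificate: {A1, A2, A3, A7, B1, B3} is a vertex cover of size 6 (every listed pair touches it), so no matching can be larger.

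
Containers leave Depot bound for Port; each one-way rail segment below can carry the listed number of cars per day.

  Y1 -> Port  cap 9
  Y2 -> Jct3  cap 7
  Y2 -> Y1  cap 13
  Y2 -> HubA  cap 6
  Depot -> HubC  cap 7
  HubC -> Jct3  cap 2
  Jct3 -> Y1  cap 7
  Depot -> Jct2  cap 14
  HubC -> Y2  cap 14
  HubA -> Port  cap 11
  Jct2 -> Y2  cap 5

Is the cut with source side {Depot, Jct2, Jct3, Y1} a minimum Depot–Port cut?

No — its capacity is 21, but the minimum cut has capacity 12.

Given cut capacity: 7 + 5 + 9 = 21.
Augment Depot→HubC→Jct3→Y1→Port: bottleneck 2, flow now 2.
Augment Depot→HubC→Y2→Y1→Port: bottleneck 5, flow now 7.
Augment Depot→Jct2→Y2→Y1→Port: bottleneck 2, flow now 9.
Augment Depot→Jct2→Y2→HubA→Port: bottleneck 3, flow now 12.
No augmenting path remains; maximum flow = 12.
In the residual graph, reachable from Depot: {Depot, Jct2}.
Min-cut edges: Depot→HubC (7), Jct2→Y2 (5); capacity 7 + 5 = 12.
Cut capacity 21 exceeds the max flow 12, so it is not minimum.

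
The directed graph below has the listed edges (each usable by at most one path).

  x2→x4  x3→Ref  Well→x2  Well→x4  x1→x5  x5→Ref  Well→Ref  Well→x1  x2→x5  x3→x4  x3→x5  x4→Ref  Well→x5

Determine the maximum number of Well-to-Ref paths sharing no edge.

Assign every edge capacity 1; by Menger, the answer equals the max flow.
Path Well→Ref (+1); total 1.
Path Well→x4→Ref (+1); total 2.
Path Well→x5→Ref (+1); total 3.
No residual Well→Ref path; max flow = 3.
Certifying cut of size 3: {Well→Ref, x4→Ref, x5→Ref}.

3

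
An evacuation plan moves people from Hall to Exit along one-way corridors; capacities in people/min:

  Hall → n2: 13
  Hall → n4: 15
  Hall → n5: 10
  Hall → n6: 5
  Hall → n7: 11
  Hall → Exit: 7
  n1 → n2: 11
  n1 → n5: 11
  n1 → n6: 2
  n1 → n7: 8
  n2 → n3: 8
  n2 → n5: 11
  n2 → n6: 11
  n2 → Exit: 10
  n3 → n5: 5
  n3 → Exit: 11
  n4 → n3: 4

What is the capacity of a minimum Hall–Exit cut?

24

Augment Hall→Exit: bottleneck 7, flow now 7.
Augment Hall→n2→Exit: bottleneck 10, flow now 17.
Augment Hall→n2→n3→Exit: bottleneck 3, flow now 20.
Augment Hall→n4→n3→Exit: bottleneck 4, flow now 24.
No augmenting path remains; maximum flow = 24.
By max-flow min-cut, the minimum cut capacity equals the max flow.
In the residual graph, reachable from Hall: {Hall, n4, n5, n6, n7}.
Min-cut edges: Hall→n2 (13), Hall→Exit (7), n4→n3 (4); capacity 13 + 7 + 4 = 24.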